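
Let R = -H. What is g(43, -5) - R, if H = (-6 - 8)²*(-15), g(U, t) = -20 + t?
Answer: -2965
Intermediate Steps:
H = -2940 (H = (-14)²*(-15) = 196*(-15) = -2940)
R = 2940 (R = -1*(-2940) = 2940)
g(43, -5) - R = (-20 - 5) - 1*2940 = -25 - 2940 = -2965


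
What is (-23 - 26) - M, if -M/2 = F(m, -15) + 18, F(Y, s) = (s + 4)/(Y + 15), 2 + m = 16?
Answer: -399/29 ≈ -13.759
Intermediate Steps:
m = 14 (m = -2 + 16 = 14)
F(Y, s) = (4 + s)/(15 + Y)
M = -1022/29 (M = -2*((4 - 15)/(15 + 14) + 18) = -2*(-11/29 + 18) = -2*511/29 = -1022/29 ≈ -35.241)
(-23 - 26) - M = (-23 - 26) - 1*(-1022/29) = -49 + 1022/29 = -399/29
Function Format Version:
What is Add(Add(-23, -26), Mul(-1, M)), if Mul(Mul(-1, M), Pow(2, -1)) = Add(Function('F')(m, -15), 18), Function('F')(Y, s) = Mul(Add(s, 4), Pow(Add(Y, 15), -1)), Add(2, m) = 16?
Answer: Rational(-399, 29) ≈ -13.759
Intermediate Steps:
m = 14 (m = Add(-2, 16) = 14)
Function('F')(Y, s) = Mul(Pow(Add(15, Y), -1), Add(4, s)) (Function('F')(Y, s) = Mul(Add(4, s), Pow(Add(15, Y), -1)) = Mul(Pow(Add(15, Y), -1), Add(4, s)))
M = Rational(-1022, 29) (M = Mul(-2, Add(Mul(Pow(Add(15, 14), -1), Add(4, -15)), 18)) = Mul(-2, Add(Mul(Pow(29, -1), -11), 18)) = Mul(-2, Add(Mul(Rational(1, 29), -11), 18)) = Mul(-2, Add(Rational(-11, 29), 18)) = Mul(-2, Rational(511, 29)) = Rational(-1022, 29) ≈ -35.241)
Add(Add(-23, -26), Mul(-1, M)) = Add(Add(-23, -26), Mul(-1, Rational(-1022, 29))) = Add(-49, Rational(1022, 29)) = Rational(-399, 29)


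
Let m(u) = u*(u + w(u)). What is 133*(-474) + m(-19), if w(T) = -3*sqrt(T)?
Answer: -62681 + 57*I*sqrt(19) ≈ -62681.0 + 248.46*I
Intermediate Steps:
m(u) = u*(u - 3*sqrt(u))
133*(-474) + m(-19) = 133*(-474) + ((-19)**2 - (-57)*I*sqrt(19)) = -63042 + (361 - (-57)*I*sqrt(19)) = -63042 + (361 + 57*I*sqrt(19)) = -62681 + 57*I*sqrt(19)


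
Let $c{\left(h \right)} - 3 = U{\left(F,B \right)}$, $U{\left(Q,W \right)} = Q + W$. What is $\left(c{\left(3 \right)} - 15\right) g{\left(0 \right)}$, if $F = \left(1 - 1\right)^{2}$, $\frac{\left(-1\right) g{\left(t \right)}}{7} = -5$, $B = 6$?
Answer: $-210$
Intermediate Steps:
$g{\left(t \right)} = 35$ ($g{\left(t \right)} = \left(-7\right) \left(-5\right) = 35$)
$F = 0$ ($F = 0^{2} = 0$)
$c{\left(h \right)} = 9$ ($c{\left(h \right)} = 3 + \left(0 + 6\right) = 3 + 6 = 9$)
$\left(c{\left(3 \right)} - 15\right) g{\left(0 \right)} = \left(9 - 15\right) 35 = \left(-6\right) 35 = -210$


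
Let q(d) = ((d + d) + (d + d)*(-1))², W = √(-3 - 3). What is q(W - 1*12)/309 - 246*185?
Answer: -45510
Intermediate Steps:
W = I*√6 (W = √(-6) = I*√6 ≈ 2.4495*I)
q(d) = 0 (q(d) = (2*d + (2*d)*(-1))² = (2*d - 2*d)² = 0² = 0)
q(W - 1*12)/309 - 246*185 = 0/309 - 246*185 = 0*(1/309) - 45510 = 0 - 45510 = -45510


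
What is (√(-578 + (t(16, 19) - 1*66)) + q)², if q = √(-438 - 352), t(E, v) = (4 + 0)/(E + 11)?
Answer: -38714/27 - 8*√2575005/9 ≈ -2860.2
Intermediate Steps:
t(E, v) = 4/(11 + E)
q = I*√790 (q = √(-790) = I*√790 ≈ 28.107*I)
(√(-578 + (t(16, 19) - 1*66)) + q)² = (√(-578 + (4/(11 + 16) - 1*66)) + I*√790)² = (√(-578 + (4/27 - 66)) + I*√790)² = (√(-578 - 1778/27) + I*√790)² = (√(-17384/27) + I*√790)² = (2*I*√13038/9 + I*√790)² = (I*√790 + 2*I*√13038/9)²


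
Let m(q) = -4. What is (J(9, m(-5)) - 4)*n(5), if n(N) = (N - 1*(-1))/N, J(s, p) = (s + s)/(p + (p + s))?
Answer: 84/5 ≈ 16.800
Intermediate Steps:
J(s, p) = 2*s/(s + 2*p) (J(s, p) = (2*s)/(s + 2*p) = 2*s/(s + 2*p))
n(N) = (1 + N)/N (n(N) = (N + 1)/N = (1 + N)/N)
(J(9, m(-5)) - 4)*n(5) = (2*9/(9 + 2*(-4)) - 4)*((1 + 5)/5) = (2*9/(9 - 8) - 4)*((1/5)*6) = (2*9/1 - 4)*(6/5) = (2*9*1 - 4)*(6/5) = (18 - 4)*(6/5) = 14*(6/5) = 84/5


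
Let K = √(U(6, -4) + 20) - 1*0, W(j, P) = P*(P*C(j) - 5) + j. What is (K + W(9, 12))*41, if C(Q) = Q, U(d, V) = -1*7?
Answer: 51045 + 41*√13 ≈ 51193.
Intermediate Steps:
U(d, V) = -7
W(j, P) = j + P*(-5 + P*j) (W(j, P) = P*(P*j - 5) + j = P*(-5 + P*j) + j = j + P*(-5 + P*j))
K = √13 (K = √(-7 + 20) - 1*0 = √13 + 0 = √13 ≈ 3.6056)
(K + W(9, 12))*41 = (√13 + (9 - 5*12 + 9*12²))*41 = (√13 + (9 - 60 + 9*144))*41 = (√13 + (9 - 60 + 1296))*41 = (√13 + 1245)*41 = (1245 + √13)*41 = 51045 + 41*√13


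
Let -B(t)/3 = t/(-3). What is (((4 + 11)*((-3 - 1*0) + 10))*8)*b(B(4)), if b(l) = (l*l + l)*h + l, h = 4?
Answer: 70560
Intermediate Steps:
B(t) = t (B(t) = -3*t/(-3) = -3*t*(-1)/3 = -(-1)*t = t)
b(l) = 4*l² + 5*l (b(l) = (l*l + l)*4 + l = (l² + l)*4 + l = (l + l²)*4 + l = (4*l + 4*l²) + l = 4*l² + 5*l)
(((4 + 11)*((-3 - 1*0) + 10))*8)*b(B(4)) = (((4 + 11)*((-3 - 1*0) + 10))*8)*(4*(5 + 4*4)) = ((15*((-3 + 0) + 10))*8)*(4*(5 + 16)) = ((15*(-3 + 10))*8)*(4*21) = ((15*7)*8)*84 = (105*8)*84 = 840*84 = 70560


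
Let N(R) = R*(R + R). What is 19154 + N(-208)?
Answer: 105682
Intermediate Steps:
N(R) = 2*R² (N(R) = R*(2*R) = 2*R²)
19154 + N(-208) = 19154 + 2*(-208)² = 19154 + 2*43264 = 19154 + 86528 = 105682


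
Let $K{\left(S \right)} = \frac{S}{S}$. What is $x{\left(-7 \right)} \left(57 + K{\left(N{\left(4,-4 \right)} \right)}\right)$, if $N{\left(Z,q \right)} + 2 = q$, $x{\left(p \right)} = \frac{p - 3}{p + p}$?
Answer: $\frac{290}{7} \approx 41.429$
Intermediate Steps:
$x{\left(p \right)} = \frac{-3 + p}{2 p}$
$N{\left(Z,q \right)} = -2 + q$
$K{\left(S \right)} = 1$
$x{\left(-7 \right)} \left(57 + K{\left(N{\left(4,-4 \right)} \right)}\right) = \frac{-3 - 7}{2 \left(-7\right)} \left(57 + 1\right) = \frac{1}{2} \left(- \frac{1}{7}\right) \left(-10\right) 58 = \frac{5}{7} \cdot 58 = \frac{290}{7}$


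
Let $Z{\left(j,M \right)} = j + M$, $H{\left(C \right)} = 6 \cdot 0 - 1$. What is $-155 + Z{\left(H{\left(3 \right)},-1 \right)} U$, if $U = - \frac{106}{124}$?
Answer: $- \frac{4752}{31} \approx -153.29$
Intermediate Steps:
$H{\left(C \right)} = -1$ ($H{\left(C \right)} = 0 - 1 = -1$)
$Z{\left(j,M \right)} = M + j$
$U = - \frac{53}{62}$ ($U = \left(-106\right) \frac{1}{124} = - \frac{53}{62} \approx -0.85484$)
$-155 + Z{\left(H{\left(3 \right)},-1 \right)} U = -155 + \left(-1 - 1\right) \left(- \frac{53}{62}\right) = -155 - - \frac{53}{31} = -155 + \frac{53}{31} = - \frac{4752}{31}$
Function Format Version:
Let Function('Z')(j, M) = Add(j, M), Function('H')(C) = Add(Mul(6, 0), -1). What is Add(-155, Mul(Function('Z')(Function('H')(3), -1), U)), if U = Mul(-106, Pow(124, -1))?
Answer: Rational(-4752, 31) ≈ -153.29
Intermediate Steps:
Function('H')(C) = -1 (Function('H')(C) = Add(0, -1) = -1)
Function('Z')(j, M) = Add(M, j)
U = Rational(-53, 62) (U = Mul(-106, Rational(1, 124)) = Rational(-53, 62) ≈ -0.85484)
Add(-155, Mul(Function('Z')(Function('H')(3), -1), U)) = Add(-155, Mul(Add(-1, -1), Rational(-53, 62))) = Add(-155, Mul(-2, Rational(-53, 62))) = Add(-155, Rational(53, 31)) = Rational(-4752, 31)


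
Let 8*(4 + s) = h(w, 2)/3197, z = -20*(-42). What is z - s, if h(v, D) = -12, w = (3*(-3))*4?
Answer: 5396539/6394 ≈ 844.00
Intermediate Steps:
z = 840
w = -36 (w = -9*4 = -36)
s = -25579/6394 (s = -4 + (-12/3197)/8 = -4 + (-12*1/3197)/8 = -4 + (⅛)*(-12/3197) = -4 - 3/6394 = -25579/6394 ≈ -4.0005)
z - s = 840 - 1*(-25579/6394) = 840 + 25579/6394 = 5396539/6394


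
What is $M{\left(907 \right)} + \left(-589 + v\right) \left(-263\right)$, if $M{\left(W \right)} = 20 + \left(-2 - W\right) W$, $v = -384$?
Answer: $-568544$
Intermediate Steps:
$M{\left(W \right)} = 20 + W \left(-2 - W\right)$
$M{\left(907 \right)} + \left(-589 + v\right) \left(-263\right) = \left(20 - 907^{2} - 1814\right) + \left(-589 - 384\right) \left(-263\right) = \left(20 - 822649 - 1814\right) - -255899 = \left(20 - 822649 - 1814\right) + 255899 = -824443 + 255899 = -568544$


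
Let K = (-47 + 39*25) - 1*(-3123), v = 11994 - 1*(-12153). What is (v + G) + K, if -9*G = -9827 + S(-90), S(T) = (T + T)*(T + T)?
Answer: 231209/9 ≈ 25690.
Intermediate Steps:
S(T) = 4*T² (S(T) = (2*T)*(2*T) = 4*T²)
v = 24147 (v = 11994 + 12153 = 24147)
G = -22573/9 (G = -(-9827 + 4*(-90)²)/9 = -(-9827 + 4*8100)/9 = -(-9827 + 32400)/9 = -⅑*22573 = -22573/9 ≈ -2508.1)
K = 4051 (K = (-47 + 975) + 3123 = 928 + 3123 = 4051)
(v + G) + K = (24147 - 22573/9) + 4051 = 194750/9 + 4051 = 231209/9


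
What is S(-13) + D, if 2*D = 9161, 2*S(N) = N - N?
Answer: 9161/2 ≈ 4580.5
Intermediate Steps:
S(N) = 0 (S(N) = (N - N)/2 = (½)*0 = 0)
D = 9161/2 (D = (½)*9161 = 9161/2 ≈ 4580.5)
S(-13) + D = 0 + 9161/2 = 9161/2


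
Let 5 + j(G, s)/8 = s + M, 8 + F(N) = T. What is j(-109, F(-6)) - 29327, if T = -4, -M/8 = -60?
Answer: -25623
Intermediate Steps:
M = 480 (M = -8*(-60) = 480)
F(N) = -12 (F(N) = -8 - 4 = -12)
j(G, s) = 3800 + 8*s (j(G, s) = -40 + 8*(s + 480) = -40 + 8*(480 + s) = -40 + (3840 + 8*s) = 3800 + 8*s)
j(-109, F(-6)) - 29327 = (3800 + 8*(-12)) - 29327 = (3800 - 96) - 29327 = 3704 - 29327 = -25623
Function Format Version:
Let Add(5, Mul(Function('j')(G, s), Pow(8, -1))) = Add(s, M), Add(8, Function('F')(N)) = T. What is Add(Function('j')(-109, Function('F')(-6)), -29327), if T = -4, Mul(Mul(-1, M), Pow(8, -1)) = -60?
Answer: -25623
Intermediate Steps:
M = 480 (M = Mul(-8, -60) = 480)
Function('F')(N) = -12 (Function('F')(N) = Add(-8, -4) = -12)
Function('j')(G, s) = Add(3800, Mul(8, s)) (Function('j')(G, s) = Add(-40, Mul(8, Add(s, 480))) = Add(-40, Mul(8, Add(480, s))) = Add(-40, Add(3840, Mul(8, s))) = Add(3800, Mul(8, s)))
Add(Function('j')(-109, Function('F')(-6)), -29327) = Add(Add(3800, Mul(8, -12)), -29327) = Add(Add(3800, -96), -29327) = Add(3704, -29327) = -25623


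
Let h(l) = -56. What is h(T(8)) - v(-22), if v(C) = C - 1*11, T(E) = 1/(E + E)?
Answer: -23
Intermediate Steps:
T(E) = 1/(2*E)
v(C) = -11 + C (v(C) = C - 11 = -11 + C)
h(T(8)) - v(-22) = -56 - (-11 - 22) = -56 - 1*(-33) = -56 + 33 = -23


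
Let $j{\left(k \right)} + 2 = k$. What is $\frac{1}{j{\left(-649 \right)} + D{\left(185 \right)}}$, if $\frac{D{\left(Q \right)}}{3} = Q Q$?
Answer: $\frac{1}{102024} \approx 9.8016 \cdot 10^{-6}$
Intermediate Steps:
$D{\left(Q \right)} = 3 Q^{2}$ ($D{\left(Q \right)} = 3 Q Q = 3 Q^{2}$)
$j{\left(k \right)} = -2 + k$
$\frac{1}{j{\left(-649 \right)} + D{\left(185 \right)}} = \frac{1}{\left(-2 - 649\right) + 3 \cdot 185^{2}} = \frac{1}{-651 + 3 \cdot 34225} = \frac{1}{-651 + 102675} = \frac{1}{102024}$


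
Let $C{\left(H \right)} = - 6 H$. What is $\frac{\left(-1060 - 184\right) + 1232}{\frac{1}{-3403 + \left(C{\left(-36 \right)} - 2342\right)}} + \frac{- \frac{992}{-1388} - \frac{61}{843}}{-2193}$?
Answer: $\frac{42562145806547}{641498553} \approx 66348.0$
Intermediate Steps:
$\frac{\left(-1060 - 184\right) + 1232}{\frac{1}{-3403 + \left(C{\left(-36 \right)} - 2342\right)}} + \frac{- \frac{992}{-1388} - \frac{61}{843}}{-2193} = \frac{\left(-1060 - 184\right) + 1232}{\frac{1}{-3403 - 2126}} + \frac{- \frac{992}{-1388} - \frac{61}{843}}{-2193} = \frac{-1244 + 1232}{\frac{1}{-3403 + \left(216 - 2342\right)}} + \left(\left(-992\right) \left(- \frac{1}{1388}\right) - \frac{61}{843}\right) \left(- \frac{1}{2193}\right) = - \frac{12}{\frac{1}{-3403 - 2126}} + \left(\frac{248}{347} - \frac{61}{843}\right) \left(- \frac{1}{2193}\right) = - \frac{12}{\frac{1}{-5529}} + \frac{187897}{292521} \left(- \frac{1}{2193}\right) = - \frac{12}{- \frac{1}{5529}} - \frac{187897}{641498553} = \left(-12\right) \left(-5529\right) - \frac{187897}{641498553} = 66348 - \frac{187897}{641498553} = \frac{42562145806547}{641498553}$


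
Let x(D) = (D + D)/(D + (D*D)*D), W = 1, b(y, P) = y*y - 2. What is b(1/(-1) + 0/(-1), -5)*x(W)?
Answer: -1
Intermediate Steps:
b(y, P) = -2 + y² (b(y, P) = y² - 2 = -2 + y²)
x(D) = 2*D/(D + D³) (x(D) = (2*D)/(D + D²*D) = (2*D)/(D + D³) = 2*D/(D + D³))
b(1/(-1) + 0/(-1), -5)*x(W) = (-2 + (1/(-1) + 0/(-1))²)*(2/(1 + 1²)) = (-2 + (1*(-1) + 0*(-1))²)*(2/(1 + 1)) = (-2 + (-1 + 0)²)*(2/2) = (-2 + (-1)²)*(2*(½)) = (-2 + 1)*1 = -1*1 = -1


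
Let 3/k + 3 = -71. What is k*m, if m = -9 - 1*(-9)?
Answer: 0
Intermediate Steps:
k = -3/74 (k = 3/(-3 - 71) = 3/(-74) = 3*(-1/74) = -3/74 ≈ -0.040541)
m = 0 (m = -9 + 9 = 0)
k*m = -3/74*0 = 0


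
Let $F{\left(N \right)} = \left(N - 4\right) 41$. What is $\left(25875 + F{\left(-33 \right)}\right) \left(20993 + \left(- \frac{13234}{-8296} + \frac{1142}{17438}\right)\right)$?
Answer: $\frac{9247533568279213}{18083206} \approx 5.1139 \cdot 10^{8}$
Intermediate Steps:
$F{\left(N \right)} = -164 + 41 N$ ($F{\left(N \right)} = \left(-4 + N\right) 41 = -164 + 41 N$)
$\left(25875 + F{\left(-33 \right)}\right) \left(20993 + \left(- \frac{13234}{-8296} + \frac{1142}{17438}\right)\right) = \left(25875 + \left(-164 + 41 \left(-33\right)\right)\right) \left(20993 + \left(- \frac{13234}{-8296} + \frac{1142}{17438}\right)\right) = \left(25875 - 1517\right) \left(20993 + \left(\left(-13234\right) \left(- \frac{1}{8296}\right) + 1142 \cdot \frac{1}{17438}\right)\right) = \left(25875 - 1517\right) \left(20993 + \left(\frac{6617}{4148} + \frac{571}{8719}\right)\right) = 24358 \left(20993 + \frac{60062131}{36166412}\right) = 24358 \cdot \frac{759301549247}{36166412} = \frac{9247533568279213}{18083206}$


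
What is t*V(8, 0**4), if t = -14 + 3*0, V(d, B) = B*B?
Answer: 0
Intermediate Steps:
V(d, B) = B**2
t = -14 (t = -14 + 0 = -14)
t*V(8, 0**4) = -14*(0**4)**2 = -14*0**2 = -14*0 = 0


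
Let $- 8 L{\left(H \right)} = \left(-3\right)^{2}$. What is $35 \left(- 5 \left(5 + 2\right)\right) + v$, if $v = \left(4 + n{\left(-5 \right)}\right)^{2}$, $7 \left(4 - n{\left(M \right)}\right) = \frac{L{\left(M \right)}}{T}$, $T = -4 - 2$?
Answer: $- \frac{14568951}{12544} \approx -1161.4$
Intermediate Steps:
$L{\left(H \right)} = - \frac{9}{8}$ ($L{\left(H \right)} = - \frac{\left(-3\right)^{2}}{8} = \left(- \frac{1}{8}\right) 9 = - \frac{9}{8}$)
$T = -6$
$n{\left(M \right)} = \frac{445}{112}$ ($n{\left(M \right)} = 4 - \frac{\left(- \frac{9}{8}\right) \frac{1}{-6}}{7} = 4 - \frac{\left(- \frac{9}{8}\right) \left(- \frac{1}{6}\right)}{7} = 4 - \frac{3}{112} = \frac{445}{112}$)
$v = \frac{797449}{12544}$ ($v = \left(4 + \frac{445}{112}\right)^{2} = \left(\frac{893}{112}\right)^{2} = \frac{797449}{12544} \approx 63.572$)
$35 \left(- 5 \left(5 + 2\right)\right) + v = 35 \left(- 5 \left(5 + 2\right)\right) + \frac{797449}{12544} = 35 \left(\left(-5\right) 7\right) + \frac{797449}{12544} = 35 \left(-35\right) + \frac{797449}{12544} = -1225 + \frac{797449}{12544} = - \frac{14568951}{12544}$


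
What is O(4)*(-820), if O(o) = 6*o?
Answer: -19680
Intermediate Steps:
O(4)*(-820) = (6*4)*(-820) = 24*(-820) = -19680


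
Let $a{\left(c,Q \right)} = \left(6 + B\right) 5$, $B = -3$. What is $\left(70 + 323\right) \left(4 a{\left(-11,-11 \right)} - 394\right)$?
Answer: $-131262$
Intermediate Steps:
$a{\left(c,Q \right)} = 15$ ($a{\left(c,Q \right)} = \left(6 - 3\right) 5 = 3 \cdot 5 = 15$)
$\left(70 + 323\right) \left(4 a{\left(-11,-11 \right)} - 394\right) = \left(70 + 323\right) \left(4 \cdot 15 - 394\right) = 393 \left(60 - 394\right) = 393 \left(-334\right) = -131262$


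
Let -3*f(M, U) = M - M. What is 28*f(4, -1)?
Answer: 0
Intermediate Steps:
f(M, U) = 0 (f(M, U) = -(M - M)/3 = -⅓*0 = 0)
28*f(4, -1) = 28*0 = 0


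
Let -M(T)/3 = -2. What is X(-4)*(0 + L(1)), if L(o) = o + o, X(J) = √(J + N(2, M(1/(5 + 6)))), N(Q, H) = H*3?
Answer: 2*√14 ≈ 7.4833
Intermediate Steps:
M(T) = 6 (M(T) = -3*(-2) = 6)
N(Q, H) = 3*H
X(J) = √(18 + J) (X(J) = √(J + 3*6) = √(J + 18) = √(18 + J))
L(o) = 2*o
X(-4)*(0 + L(1)) = √(18 - 4)*(0 + 2*1) = √14*(0 + 2) = √14*2 = 2*√14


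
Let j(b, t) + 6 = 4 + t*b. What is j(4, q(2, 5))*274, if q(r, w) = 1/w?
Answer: -1644/5 ≈ -328.80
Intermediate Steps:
j(b, t) = -2 + b*t (j(b, t) = -6 + (4 + t*b) = -6 + (4 + b*t) = -2 + b*t)
j(4, q(2, 5))*274 = (-2 + 4/5)*274 = (-2 + 4*(⅕))*274 = (-2 + ⅘)*274 = -6/5*274 = -1644/5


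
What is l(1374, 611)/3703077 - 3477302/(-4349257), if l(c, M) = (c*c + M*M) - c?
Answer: 22705268059765/16105633563789 ≈ 1.4098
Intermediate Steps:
l(c, M) = M**2 + c**2 - c (l(c, M) = (c**2 + M**2) - c = (M**2 + c**2) - c = M**2 + c**2 - c)
l(1374, 611)/3703077 - 3477302/(-4349257) = (611**2 + 1374**2 - 1*1374)/3703077 - 3477302/(-4349257) = (373321 + 1887876 - 1374)*(1/3703077) - 3477302*(-1/4349257) = 2259823*(1/3703077) + 3477302/4349257 = 2259823/3703077 + 3477302/4349257 = 22705268059765/16105633563789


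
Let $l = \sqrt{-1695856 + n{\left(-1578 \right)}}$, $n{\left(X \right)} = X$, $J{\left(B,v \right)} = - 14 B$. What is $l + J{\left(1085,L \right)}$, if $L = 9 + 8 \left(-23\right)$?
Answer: $-15190 + i \sqrt{1697434} \approx -15190.0 + 1302.9 i$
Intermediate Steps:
$L = -175$ ($L = 9 - 184 = -175$)
$l = i \sqrt{1697434}$ ($l = \sqrt{-1695856 - 1578} = \sqrt{-1697434} = i \sqrt{1697434} \approx 1302.9 i$)
$l + J{\left(1085,L \right)} = i \sqrt{1697434} - 15190 = -15190 + i \sqrt{1697434}$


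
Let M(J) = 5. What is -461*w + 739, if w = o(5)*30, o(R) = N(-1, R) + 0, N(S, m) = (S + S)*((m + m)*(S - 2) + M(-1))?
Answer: -690761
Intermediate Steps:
N(S, m) = 2*S*(5 + 2*m*(-2 + S)) (N(S, m) = (S + S)*((m + m)*(S - 2) + 5) = (2*S)*((2*m)*(-2 + S) + 5) = (2*S)*(2*m*(-2 + S) + 5) = (2*S)*(5 + 2*m*(-2 + S)) = 2*S*(5 + 2*m*(-2 + S)))
o(R) = -10 + 12*R (o(R) = 2*(-1)*(5 - 4*R + 2*(-1)*R) + 0 = 2*(-1)*(5 - 4*R - 2*R) + 0 = 2*(-1)*(5 - 6*R) + 0 = (-10 + 12*R) + 0 = -10 + 12*R)
w = 1500 (w = (-10 + 12*5)*30 = (-10 + 60)*30 = 50*30 = 1500)
-461*w + 739 = -461*1500 + 739 = -691500 + 739 = -690761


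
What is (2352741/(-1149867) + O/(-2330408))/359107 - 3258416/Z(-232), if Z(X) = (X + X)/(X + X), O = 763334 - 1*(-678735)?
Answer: -1045174291207659786174661/320761465449862584 ≈ -3.2584e+6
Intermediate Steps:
O = 1442069 (O = 763334 + 678735 = 1442069)
Z(X) = 1 (Z(X) = (2*X)/((2*X)) = (2*X)*(1/(2*X)) = 1)
(2352741/(-1149867) + O/(-2330408))/359107 - 3258416/Z(-232) = (2352741/(-1149867) + 1442069/(-2330408))/359107 - 3258416/1 = (2352741*(-1/1149867) + 1442069*(-1/2330408))*(1/359107) - 3258416*1 = (-784247/383289 - 1442069/2330408)*(1/359107) - 3258416 = -2380344667717/893219751912*1/359107 - 3258416 = -2380344667717/320761465449862584 - 3258416 = -1045174291207659786174661/320761465449862584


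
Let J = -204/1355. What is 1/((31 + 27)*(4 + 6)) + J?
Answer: -23393/157180 ≈ -0.14883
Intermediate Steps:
J = -204/1355 (J = -204*1/1355 = -204/1355 ≈ -0.15055)
1/((31 + 27)*(4 + 6)) + J = 1/((31 + 27)*(4 + 6)) - 204/1355 = 1/(58*10) - 204/1355 = 1/580 - 204/1355 = -23393/157180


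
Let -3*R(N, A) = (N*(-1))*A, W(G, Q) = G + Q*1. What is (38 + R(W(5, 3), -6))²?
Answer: 484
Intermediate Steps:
W(G, Q) = G + Q
R(N, A) = A*N/3 (R(N, A) = -N*(-1)*A/3 = -(-N)*A/3 = -(-1)*A*N/3 = A*N/3)
(38 + R(W(5, 3), -6))² = (38 + (⅓)*(-6)*(5 + 3))² = (38 + (⅓)*(-6)*8)² = (38 - 16)² = 22² = 484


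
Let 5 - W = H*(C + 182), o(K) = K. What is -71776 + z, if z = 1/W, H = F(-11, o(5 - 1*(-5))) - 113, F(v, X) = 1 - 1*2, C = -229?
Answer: -384216929/5353 ≈ -71776.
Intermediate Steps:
F(v, X) = -1 (F(v, X) = 1 - 2 = -1)
H = -114 (H = -1 - 113 = -114)
W = -5353 (W = 5 - (-114)*(-229 + 182) = 5 - (-114)*(-47) = 5 - 1*5358 = 5 - 5358 = -5353)
z = -1/5353 (z = 1/(-5353) = -1/5353 ≈ -0.00018681)
-71776 + z = -71776 - 1/5353 = -384216929/5353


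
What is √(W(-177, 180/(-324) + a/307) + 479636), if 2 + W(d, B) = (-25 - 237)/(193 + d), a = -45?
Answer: √7673882/4 ≈ 692.54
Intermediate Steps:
W(d, B) = -2 - 262/(193 + d) (W(d, B) = -2 + (-25 - 237)/(193 + d) = -2 - 262/(193 + d))
√(W(-177, 180/(-324) + a/307) + 479636) = √(2*(-324 - 1*(-177))/(193 - 177) + 479636) = √(2*(-324 + 177)/16 + 479636) = √(2*(1/16)*(-147) + 479636) = √(-147/8 + 479636) = √(3836941/8) = √7673882/4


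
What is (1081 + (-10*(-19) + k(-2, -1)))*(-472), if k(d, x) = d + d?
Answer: -598024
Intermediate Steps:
k(d, x) = 2*d
(1081 + (-10*(-19) + k(-2, -1)))*(-472) = (1081 + (-10*(-19) + 2*(-2)))*(-472) = (1081 + (190 - 4))*(-472) = (1081 + 186)*(-472) = 1267*(-472) = -598024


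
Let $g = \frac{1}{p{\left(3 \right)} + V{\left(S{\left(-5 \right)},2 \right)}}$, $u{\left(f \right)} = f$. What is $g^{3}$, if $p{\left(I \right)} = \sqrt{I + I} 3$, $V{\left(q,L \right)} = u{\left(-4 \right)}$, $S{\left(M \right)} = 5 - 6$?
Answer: $\frac{89}{6859} + \frac{153 \sqrt{6}}{27436} \approx 0.026636$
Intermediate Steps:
$S{\left(M \right)} = -1$ ($S{\left(M \right)} = 5 - 6 = -1$)
$V{\left(q,L \right)} = -4$
$p{\left(I \right)} = 3 \sqrt{2} \sqrt{I}$ ($p{\left(I \right)} = \sqrt{2 I} 3 = \sqrt{2} \sqrt{I} 3 = 3 \sqrt{2} \sqrt{I}$)
$g = \frac{1}{-4 + 3 \sqrt{6}}$ ($g = \frac{1}{3 \sqrt{2} \sqrt{3} - 4} = \frac{1}{3 \sqrt{6} - 4} = \frac{1}{-4 + 3 \sqrt{6}} \approx 0.29864$)
$g^{3} = \left(\frac{2}{19} + \frac{3 \sqrt{6}}{38}\right)^{3}$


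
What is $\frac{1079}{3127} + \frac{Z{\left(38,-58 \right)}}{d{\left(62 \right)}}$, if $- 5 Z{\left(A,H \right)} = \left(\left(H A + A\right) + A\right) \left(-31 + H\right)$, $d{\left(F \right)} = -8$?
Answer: $\frac{74033993}{15635} \approx 4735.1$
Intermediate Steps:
$Z{\left(A,H \right)} = - \frac{\left(-31 + H\right) \left(2 A + A H\right)}{5}$ ($Z{\left(A,H \right)} = - \frac{\left(\left(H A + A\right) + A\right) \left(-31 + H\right)}{5} = - \frac{\left(\left(A H + A\right) + A\right) \left(-31 + H\right)}{5} = - \frac{\left(\left(A + A H\right) + A\right) \left(-31 + H\right)}{5} = - \frac{\left(2 A + A H\right) \left(-31 + H\right)}{5} = - \frac{\left(-31 + H\right) \left(2 A + A H\right)}{5}$)
$\frac{1079}{3127} + \frac{Z{\left(38,-58 \right)}}{d{\left(62 \right)}} = \frac{1079}{3127} + \frac{\frac{1}{5} \cdot 38 \left(62 - \left(-58\right)^{2} + 29 \left(-58\right)\right)}{-8} = 1079 \cdot \frac{1}{3127} + \frac{1}{5} \cdot 38 \left(62 - 3364 - 1682\right) \left(- \frac{1}{8}\right) = \frac{1079}{3127} + \frac{1}{5} \cdot 38 \left(62 - 3364 - 1682\right) \left(- \frac{1}{8}\right) = \frac{1079}{3127} + \frac{1}{5} \cdot 38 \left(-4984\right) \left(- \frac{1}{8}\right) = \frac{1079}{3127} - - \frac{23674}{5} = \frac{1079}{3127} + \frac{23674}{5} = \frac{74033993}{15635}$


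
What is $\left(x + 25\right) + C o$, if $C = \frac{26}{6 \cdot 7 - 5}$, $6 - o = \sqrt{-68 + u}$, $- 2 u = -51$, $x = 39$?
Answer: $\frac{2524}{37} - \frac{13 i \sqrt{170}}{37} \approx 68.216 - 4.5811 i$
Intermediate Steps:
$u = \frac{51}{2}$ ($u = \left(- \frac{1}{2}\right) \left(-51\right) = \frac{51}{2} \approx 25.5$)
$o = 6 - \frac{i \sqrt{170}}{2}$ ($o = 6 - \sqrt{-68 + \frac{51}{2}} = 6 - \sqrt{- \frac{85}{2}} = 6 - \frac{i \sqrt{170}}{2} \approx 6.0 - 6.5192 i$)
$C = \frac{26}{37}$ ($C = \frac{26}{42 - 5} = \frac{26}{37} \approx 0.7027$)
$\left(x + 25\right) + C o = \left(39 + 25\right) + \frac{26 \left(6 - \frac{i \sqrt{170}}{2}\right)}{37} = 64 + \left(\frac{156}{37} - \frac{13 i \sqrt{170}}{37}\right) = \frac{2524}{37} - \frac{13 i \sqrt{170}}{37}$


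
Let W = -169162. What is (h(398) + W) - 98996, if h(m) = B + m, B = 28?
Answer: -267732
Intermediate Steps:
h(m) = 28 + m
(h(398) + W) - 98996 = ((28 + 398) - 169162) - 98996 = (426 - 169162) - 98996 = -168736 - 98996 = -267732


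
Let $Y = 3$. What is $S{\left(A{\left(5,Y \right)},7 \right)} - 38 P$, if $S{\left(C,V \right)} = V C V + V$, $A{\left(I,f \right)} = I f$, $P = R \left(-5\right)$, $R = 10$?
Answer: $2642$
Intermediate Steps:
$P = -50$ ($P = 10 \left(-5\right) = -50$)
$S{\left(C,V \right)} = V + C V^{2}$ ($S{\left(C,V \right)} = C V V + V = C V^{2} + V = V + C V^{2}$)
$S{\left(A{\left(5,Y \right)},7 \right)} - 38 P = 7 \left(1 + 5 \cdot 3 \cdot 7\right) - -1900 = 7 \left(1 + 15 \cdot 7\right) + 1900 = 7 \left(1 + 105\right) + 1900 = 7 \cdot 106 + 1900 = 742 + 1900 = 2642$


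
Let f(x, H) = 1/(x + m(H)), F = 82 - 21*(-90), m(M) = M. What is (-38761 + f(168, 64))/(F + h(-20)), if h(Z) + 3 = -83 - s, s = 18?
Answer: -8992551/433376 ≈ -20.750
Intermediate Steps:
F = 1972 (F = 82 + 1890 = 1972)
f(x, H) = 1/(H + x) (f(x, H) = 1/(x + H) = 1/(H + x))
h(Z) = -104 (h(Z) = -3 + (-83 - 1*18) = -3 + (-83 - 18) = -3 - 101 = -104)
(-38761 + f(168, 64))/(F + h(-20)) = (-38761 + 1/(64 + 168))/(1972 - 104) = (-38761 + 1/232)/1868 = (-38761 + 1/232)*(1/1868) = -8992551/232*1/1868 = -8992551/433376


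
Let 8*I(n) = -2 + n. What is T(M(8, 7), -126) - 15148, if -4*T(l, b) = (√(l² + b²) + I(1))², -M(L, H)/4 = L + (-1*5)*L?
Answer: -5942529/256 + √8065/8 ≈ -23202.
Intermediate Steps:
I(n) = -¼ + n/8 (I(n) = (-2 + n)/8 = -¼ + n/8)
M(L, H) = 16*L (M(L, H) = -4*(L + (-1*5)*L) = -4*(L - 5*L) = -(-16)*L = 16*L)
T(l, b) = -(-⅛ + √(b² + l²))²/4 (T(l, b) = -(√(l² + b²) + (-¼ + (⅛)*1))²/4 = -(√(b² + l²) + (-¼ + ⅛))²/4 = -(√(b² + l²) - ⅛)²/4 = -(-⅛ + √(b² + l²))²/4)
T(M(8, 7), -126) - 15148 = -(-1 + 8*√((-126)² + (16*8)²))²/256 - 15148 = -(-1 + 8*√(15876 + 128²))²/256 - 15148 = -(-1 + 8*√(15876 + 16384))²/256 - 15148 = -(-1 + 8*√32260)²/256 - 15148 = -(-1 + 8*(2*√8065))²/256 - 15148 = -(-1 + 16*√8065)²/256 - 15148 = -15148 - (-1 + 16*√8065)²/256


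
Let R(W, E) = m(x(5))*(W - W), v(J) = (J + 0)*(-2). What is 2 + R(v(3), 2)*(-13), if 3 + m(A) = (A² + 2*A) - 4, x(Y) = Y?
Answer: 2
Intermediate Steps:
v(J) = -2*J (v(J) = J*(-2) = -2*J)
m(A) = -7 + A² + 2*A (m(A) = -3 + ((A² + 2*A) - 4) = -3 + (-4 + A² + 2*A) = -7 + A² + 2*A)
R(W, E) = 0 (R(W, E) = (-7 + 5² + 2*5)*(W - W) = (-7 + 25 + 10)*0 = 28*0 = 0)
2 + R(v(3), 2)*(-13) = 2 + 0*(-13) = 2 + 0 = 2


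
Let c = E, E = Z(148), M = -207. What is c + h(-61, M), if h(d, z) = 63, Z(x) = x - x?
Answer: 63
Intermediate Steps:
Z(x) = 0
E = 0
c = 0
c + h(-61, M) = 0 + 63 = 63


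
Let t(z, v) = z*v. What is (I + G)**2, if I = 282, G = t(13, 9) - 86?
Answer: 97969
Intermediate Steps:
t(z, v) = v*z
G = 31 (G = 9*13 - 86 = 117 - 86 = 31)
(I + G)**2 = (282 + 31)**2 = 313**2 = 97969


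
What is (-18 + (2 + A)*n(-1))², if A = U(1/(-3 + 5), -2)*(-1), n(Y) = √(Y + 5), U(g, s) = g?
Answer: 225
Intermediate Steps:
n(Y) = √(5 + Y)
A = -½ (A = -1/(-3 + 5) = -1/2 = (½)*(-1) = -½ ≈ -0.50000)
(-18 + (2 + A)*n(-1))² = (-18 + (2 - ½)*√(5 - 1))² = (-18 + 3*√4/2)² = (-18 + (3/2)*2)² = (-18 + 3)² = (-15)² = 225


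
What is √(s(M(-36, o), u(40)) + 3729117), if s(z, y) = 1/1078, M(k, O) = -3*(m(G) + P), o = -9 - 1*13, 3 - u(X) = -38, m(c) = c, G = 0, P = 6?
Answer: √88439738794/154 ≈ 1931.1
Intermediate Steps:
u(X) = 41 (u(X) = 3 - 1*(-38) = 3 + 38 = 41)
o = -22 (o = -9 - 13 = -22)
M(k, O) = -18 (M(k, O) = -3*(0 + 6) = -3*6 = -18)
s(z, y) = 1/1078
√(s(M(-36, o), u(40)) + 3729117) = √(1/1078 + 3729117) = √(4019988127/1078) = √88439738794/154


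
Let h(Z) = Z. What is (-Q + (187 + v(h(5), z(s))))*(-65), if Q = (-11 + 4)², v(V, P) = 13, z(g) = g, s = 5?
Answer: -9815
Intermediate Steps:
Q = 49 (Q = (-7)² = 49)
(-Q + (187 + v(h(5), z(s))))*(-65) = (-1*49 + (187 + 13))*(-65) = (-49 + 200)*(-65) = 151*(-65) = -9815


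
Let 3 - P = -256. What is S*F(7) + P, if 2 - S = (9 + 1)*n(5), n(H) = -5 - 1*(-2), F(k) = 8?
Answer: 515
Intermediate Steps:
P = 259 (P = 3 - 1*(-256) = 3 + 256 = 259)
n(H) = -3 (n(H) = -5 + 2 = -3)
S = 32 (S = 2 - (9 + 1)*(-3) = 2 - 10*(-3) = 2 - 1*(-30) = 2 + 30 = 32)
S*F(7) + P = 32*8 + 259 = 256 + 259 = 515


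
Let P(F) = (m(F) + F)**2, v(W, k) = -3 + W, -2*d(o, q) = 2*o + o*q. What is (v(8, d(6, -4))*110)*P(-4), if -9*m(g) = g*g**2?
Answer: 431200/81 ≈ 5323.5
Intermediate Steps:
m(g) = -g**3/9 (m(g) = -g*g**2/9 = -g**3/9)
d(o, q) = -o - o*q/2 (d(o, q) = -(2*o + o*q)/2 = -o - o*q/2)
P(F) = (F - F**3/9)**2 (P(F) = (-F**3/9 + F)**2 = (F - F**3/9)**2)
(v(8, d(6, -4))*110)*P(-4) = ((-3 + 8)*110)*((1/81)*(-4)**2*(-9 + (-4)**2)**2) = (5*110)*((1/81)*16*(-9 + 16)**2) = 550*((1/81)*16*7**2) = 550*((1/81)*16*49) = 550*(784/81) = 431200/81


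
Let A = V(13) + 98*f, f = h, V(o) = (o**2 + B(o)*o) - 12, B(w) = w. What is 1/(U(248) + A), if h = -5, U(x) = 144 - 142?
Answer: -1/162 ≈ -0.0061728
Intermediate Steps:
U(x) = 2
V(o) = -12 + 2*o**2 (V(o) = (o**2 + o*o) - 12 = (o**2 + o**2) - 12 = 2*o**2 - 12 = -12 + 2*o**2)
f = -5
A = -164 (A = (-12 + 2*13**2) + 98*(-5) = (-12 + 2*169) - 490 = (-12 + 338) - 490 = 326 - 490 = -164)
1/(U(248) + A) = 1/(2 - 164) = 1/(-162) = -1/162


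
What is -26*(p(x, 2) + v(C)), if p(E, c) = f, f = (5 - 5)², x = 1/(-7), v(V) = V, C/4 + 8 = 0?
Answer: 832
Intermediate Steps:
C = -32 (C = -32 + 4*0 = -32 + 0 = -32)
x = -⅐ ≈ -0.14286
f = 0 (f = 0² = 0)
p(E, c) = 0
-26*(p(x, 2) + v(C)) = -26*(0 - 32) = -26*(-32) = 832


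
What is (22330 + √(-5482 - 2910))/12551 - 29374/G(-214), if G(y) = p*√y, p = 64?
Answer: 290/163 + 2*I*√2098/12551 + 14687*I*√214/6848 ≈ 1.7791 + 31.382*I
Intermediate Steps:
G(y) = 64*√y
(22330 + √(-5482 - 2910))/12551 - 29374/G(-214) = (22330 + √(-5482 - 2910))/12551 - 29374*(-I*√214/13696) = (22330 + √(-8392))*(1/12551) - 29374*(-I*√214/13696) = (22330 + 2*I*√2098)*(1/12551) - 29374*(-I*√214/13696) = (290/163 + 2*I*√2098/12551) - (-14687)*I*√214/6848 = (290/163 + 2*I*√2098/12551) + 14687*I*√214/6848 = 290/163 + 2*I*√2098/12551 + 14687*I*√214/6848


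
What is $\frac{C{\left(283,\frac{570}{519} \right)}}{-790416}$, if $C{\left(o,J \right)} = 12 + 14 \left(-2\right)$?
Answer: $\frac{1}{49401} \approx 2.0242 \cdot 10^{-5}$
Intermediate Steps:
$C{\left(o,J \right)} = -16$ ($C{\left(o,J \right)} = 12 - 28 = -16$)
$\frac{C{\left(283,\frac{570}{519} \right)}}{-790416} = - \frac{16}{-790416} = \left(-16\right) \left(- \frac{1}{790416}\right) = \frac{1}{49401}$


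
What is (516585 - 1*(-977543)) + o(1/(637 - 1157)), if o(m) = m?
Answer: 776946559/520 ≈ 1.4941e+6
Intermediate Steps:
(516585 - 1*(-977543)) + o(1/(637 - 1157)) = (516585 - 1*(-977543)) + 1/(637 - 1157) = (516585 + 977543) + 1/(-520) = 1494128 - 1/520 = 776946559/520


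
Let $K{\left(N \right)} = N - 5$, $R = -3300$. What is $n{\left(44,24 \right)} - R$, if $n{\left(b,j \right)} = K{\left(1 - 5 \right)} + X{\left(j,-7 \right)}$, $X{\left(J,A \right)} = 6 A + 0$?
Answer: $3249$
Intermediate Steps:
$K{\left(N \right)} = -5 + N$ ($K{\left(N \right)} = N - 5 = -5 + N$)
$X{\left(J,A \right)} = 6 A$
$n{\left(b,j \right)} = -51$ ($n{\left(b,j \right)} = \left(-5 + \left(1 - 5\right)\right) + 6 \left(-7\right) = \left(-5 + \left(1 - 5\right)\right) - 42 = \left(-5 - 4\right) - 42 = -9 - 42 = -51$)
$n{\left(44,24 \right)} - R = -51 - -3300 = -51 + 3300 = 3249$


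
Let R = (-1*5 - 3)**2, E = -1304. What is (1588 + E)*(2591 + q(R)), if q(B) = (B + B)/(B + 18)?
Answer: 30187780/41 ≈ 7.3629e+5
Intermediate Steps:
R = 64 (R = (-5 - 3)**2 = (-8)**2 = 64)
q(B) = 2*B/(18 + B) (q(B) = (2*B)/(18 + B) = 2*B/(18 + B))
(1588 + E)*(2591 + q(R)) = (1588 - 1304)*(2591 + 2*64/(18 + 64)) = 284*(2591 + 2*64/82) = 284*(2591 + 2*64*(1/82)) = 284*(2591 + 64/41) = 284*(106295/41) = 30187780/41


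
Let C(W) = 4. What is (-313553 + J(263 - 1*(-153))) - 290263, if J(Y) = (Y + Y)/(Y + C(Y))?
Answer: -63400472/105 ≈ -6.0381e+5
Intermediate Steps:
J(Y) = 2*Y/(4 + Y) (J(Y) = (Y + Y)/(Y + 4) = (2*Y)/(4 + Y) = 2*Y/(4 + Y))
(-313553 + J(263 - 1*(-153))) - 290263 = (-313553 + 2*(263 - 1*(-153))/(4 + (263 - 1*(-153)))) - 290263 = (-313553 + 2*(263 + 153)/(4 + (263 + 153))) - 290263 = (-313553 + 2*416/(4 + 416)) - 290263 = (-313553 + 2*416/420) - 290263 = (-313553 + 2*416*(1/420)) - 290263 = (-313553 + 208/105) - 290263 = -32922857/105 - 290263 = -63400472/105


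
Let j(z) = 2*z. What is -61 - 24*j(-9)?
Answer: 371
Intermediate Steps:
-61 - 24*j(-9) = -61 - 48*(-9) = -61 - 24*(-18) = -61 + 432 = 371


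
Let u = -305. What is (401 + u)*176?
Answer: 16896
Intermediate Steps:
(401 + u)*176 = (401 - 305)*176 = 96*176 = 16896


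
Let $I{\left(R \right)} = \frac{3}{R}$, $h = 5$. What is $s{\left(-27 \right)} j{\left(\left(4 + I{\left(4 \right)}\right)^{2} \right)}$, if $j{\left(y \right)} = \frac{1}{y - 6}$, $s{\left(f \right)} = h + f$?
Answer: $- \frac{352}{265} \approx -1.3283$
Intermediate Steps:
$s{\left(f \right)} = 5 + f$
$j{\left(y \right)} = \frac{1}{-6 + y}$
$s{\left(-27 \right)} j{\left(\left(4 + I{\left(4 \right)}\right)^{2} \right)} = \frac{5 - 27}{-6 + \left(4 + \frac{3}{4}\right)^{2}} = - \frac{22}{-6 + \left(4 + 3 \cdot \frac{1}{4}\right)^{2}} = - \frac{22}{-6 + \left(4 + \frac{3}{4}\right)^{2}} = - \frac{22}{-6 + \left(\frac{19}{4}\right)^{2}} = - \frac{22}{-6 + \frac{361}{16}} = - \frac{22}{\frac{265}{16}} = \left(-22\right) \frac{16}{265} = - \frac{352}{265}$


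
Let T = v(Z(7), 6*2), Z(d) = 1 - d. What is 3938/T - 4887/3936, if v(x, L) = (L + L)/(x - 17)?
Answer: -14859023/3936 ≈ -3775.2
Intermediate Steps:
v(x, L) = 2*L/(-17 + x) (v(x, L) = (2*L)/(-17 + x) = 2*L/(-17 + x))
T = -24/23 (T = 2*(6*2)/(-17 + (1 - 1*7)) = 2*12/(-17 + (1 - 7)) = 2*12/(-17 - 6) = 2*12/(-23) = 2*12*(-1/23) = -24/23 ≈ -1.0435)
3938/T - 4887/3936 = 3938/(-24/23) - 4887/3936 = 3938*(-23/24) - 4887*1/3936 = -45287/12 - 1629/1312 = -14859023/3936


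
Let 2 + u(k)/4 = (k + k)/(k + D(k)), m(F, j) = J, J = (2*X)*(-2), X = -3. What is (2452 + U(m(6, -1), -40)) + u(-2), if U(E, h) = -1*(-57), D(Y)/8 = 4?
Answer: 37507/15 ≈ 2500.5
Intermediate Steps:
D(Y) = 32 (D(Y) = 8*4 = 32)
J = 12 (J = (2*(-3))*(-2) = -6*(-2) = 12)
m(F, j) = 12
U(E, h) = 57
u(k) = -8 + 8*k/(32 + k) (u(k) = -8 + 4*((k + k)/(k + 32)) = -8 + 4*((2*k)/(32 + k)) = -8 + 4*(2*k/(32 + k)) = -8 + 8*k/(32 + k))
(2452 + U(m(6, -1), -40)) + u(-2) = (2452 + 57) - 256/(32 - 2) = 2509 - 256/30 = 2509 - 256*1/30 = 2509 - 128/15 = 37507/15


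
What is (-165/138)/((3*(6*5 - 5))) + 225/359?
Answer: 151301/247710 ≈ 0.61080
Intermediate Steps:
(-165/138)/((3*(6*5 - 5))) + 225/359 = (-165*1/138)/((3*(30 - 5))) + 225*(1/359) = -55/(46*(3*25)) + 225/359 = -55/46/75 + 225/359 = -55/46*1/75 + 225/359 = -11/690 + 225/359 = 151301/247710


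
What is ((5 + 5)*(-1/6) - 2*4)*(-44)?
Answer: 1276/3 ≈ 425.33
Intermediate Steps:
((5 + 5)*(-1/6) - 2*4)*(-44) = (10*(-1*⅙) - 8)*(-44) = (10*(-⅙) - 8)*(-44) = (-5/3 - 8)*(-44) = -29/3*(-44) = 1276/3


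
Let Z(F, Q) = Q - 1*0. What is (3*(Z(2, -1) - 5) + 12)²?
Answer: 36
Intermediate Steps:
Z(F, Q) = Q (Z(F, Q) = Q + 0 = Q)
(3*(Z(2, -1) - 5) + 12)² = (3*(-1 - 5) + 12)² = (3*(-6) + 12)² = (-18 + 12)² = (-6)² = 36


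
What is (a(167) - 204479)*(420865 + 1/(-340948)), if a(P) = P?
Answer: -7329339541210482/85237 ≈ -8.5988e+10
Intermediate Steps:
(a(167) - 204479)*(420865 + 1/(-340948)) = (167 - 204479)*(420865 + 1/(-340948)) = -204312*(420865 - 1/340948) = -204312*143493080019/340948 = -7329339541210482/85237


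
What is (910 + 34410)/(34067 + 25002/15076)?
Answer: 266242160/256809547 ≈ 1.0367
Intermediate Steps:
(910 + 34410)/(34067 + 25002/15076) = 35320/(34067 + 25002*(1/15076)) = 35320/(34067 + 12501/7538) = 35320/(256809547/7538) = 35320*(7538/256809547) = 266242160/256809547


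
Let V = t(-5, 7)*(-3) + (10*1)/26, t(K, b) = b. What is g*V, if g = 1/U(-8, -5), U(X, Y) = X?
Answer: 67/26 ≈ 2.5769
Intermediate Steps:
V = -268/13 (V = 7*(-3) + (10*1)/26 = -21 + 10*(1/26) = -21 + 5/13 = -268/13 ≈ -20.615)
g = -1/8 (g = 1/(-8) = -1/8 ≈ -0.12500)
g*V = -1/8*(-268/13) = 67/26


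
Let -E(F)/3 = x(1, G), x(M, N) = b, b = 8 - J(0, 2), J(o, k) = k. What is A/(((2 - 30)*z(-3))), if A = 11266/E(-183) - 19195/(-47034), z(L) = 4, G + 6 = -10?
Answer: 29418863/5267808 ≈ 5.5846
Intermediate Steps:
G = -16 (G = -6 - 10 = -16)
b = 6 (b = 8 - 1*2 = 8 - 2 = 6)
x(M, N) = 6
E(F) = -18 (E(F) = -3*6 = -18)
A = -29418863/47034 (A = 11266/(-18) - 19195/(-47034) = 11266*(-1/18) - 19195*(-1/47034) = -5633/9 + 19195/47034 = -29418863/47034 ≈ -625.48)
A/(((2 - 30)*z(-3))) = -29418863*1/(4*(2 - 30))/47034 = -29418863/(47034*((-28*4))) = -29418863/47034/(-112) = -29418863/47034*(-1/112) = 29418863/5267808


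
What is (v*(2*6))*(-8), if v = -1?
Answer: 96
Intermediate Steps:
(v*(2*6))*(-8) = -2*6*(-8) = -1*12*(-8) = -12*(-8) = 96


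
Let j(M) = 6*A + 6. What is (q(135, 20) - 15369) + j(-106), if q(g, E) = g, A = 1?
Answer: -15222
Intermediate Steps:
j(M) = 12 (j(M) = 6*1 + 6 = 6 + 6 = 12)
(q(135, 20) - 15369) + j(-106) = (135 - 15369) + 12 = -15234 + 12 = -15222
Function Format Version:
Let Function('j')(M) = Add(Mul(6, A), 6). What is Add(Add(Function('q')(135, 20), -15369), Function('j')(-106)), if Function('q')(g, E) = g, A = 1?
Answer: -15222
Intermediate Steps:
Function('j')(M) = 12 (Function('j')(M) = Add(Mul(6, 1), 6) = Add(6, 6) = 12)
Add(Add(Function('q')(135, 20), -15369), Function('j')(-106)) = Add(Add(135, -15369), 12) = Add(-15234, 12) = -15222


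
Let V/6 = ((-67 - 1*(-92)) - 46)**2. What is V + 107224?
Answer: 109870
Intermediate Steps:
V = 2646 (V = 6*((-67 - 1*(-92)) - 46)**2 = 6*((-67 + 92) - 46)**2 = 6*(25 - 46)**2 = 6*(-21)**2 = 6*441 = 2646)
V + 107224 = 2646 + 107224 = 109870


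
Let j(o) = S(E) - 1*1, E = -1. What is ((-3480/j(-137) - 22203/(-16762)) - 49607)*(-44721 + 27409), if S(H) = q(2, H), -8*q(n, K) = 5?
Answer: 89526586250288/108953 ≈ 8.2170e+8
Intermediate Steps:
q(n, K) = -5/8 (q(n, K) = -⅛*5 = -5/8)
S(H) = -5/8
j(o) = -13/8 (j(o) = -5/8 - 1*1 = -5/8 - 1 = -13/8)
((-3480/j(-137) - 22203/(-16762)) - 49607)*(-44721 + 27409) = ((-3480/(-13/8) - 22203/(-16762)) - 49607)*(-44721 + 27409) = ((-3480*(-8/13) - 22203*(-1/16762)) - 49607)*(-17312) = ((27840/13 + 22203/16762) - 49607)*(-17312) = (466942719/217906 - 49607)*(-17312) = -10342720223/217906*(-17312) = 89526586250288/108953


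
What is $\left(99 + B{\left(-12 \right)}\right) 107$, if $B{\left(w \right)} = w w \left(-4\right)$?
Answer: $-51039$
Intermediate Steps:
$B{\left(w \right)} = - 4 w^{2}$ ($B{\left(w \right)} = w^{2} \left(-4\right) = - 4 w^{2}$)
$\left(99 + B{\left(-12 \right)}\right) 107 = \left(99 - 4 \left(-12\right)^{2}\right) 107 = \left(99 - 576\right) 107 = \left(-477\right) 107 = -51039$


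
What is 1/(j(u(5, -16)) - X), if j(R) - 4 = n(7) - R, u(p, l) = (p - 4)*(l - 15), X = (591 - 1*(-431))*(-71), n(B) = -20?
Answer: 1/72577 ≈ 1.3778e-5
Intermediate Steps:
X = -72562 (X = (591 + 431)*(-71) = 1022*(-71) = -72562)
u(p, l) = (-15 + l)*(-4 + p) (u(p, l) = (-4 + p)*(-15 + l) = (-15 + l)*(-4 + p))
j(R) = -16 - R (j(R) = 4 + (-20 - R) = -16 - R)
1/(j(u(5, -16)) - X) = 1/((-16 - (60 - 15*5 - 4*(-16) - 16*5)) - 1*(-72562)) = 1/((-16 - (60 - 75 + 64 - 80)) + 72562) = 1/((-16 - 1*(-31)) + 72562) = 1/((-16 + 31) + 72562) = 1/(15 + 72562) = 1/72577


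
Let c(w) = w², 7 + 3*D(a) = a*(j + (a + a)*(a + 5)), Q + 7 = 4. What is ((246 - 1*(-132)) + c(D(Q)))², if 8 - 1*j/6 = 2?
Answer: 92987449/81 ≈ 1.1480e+6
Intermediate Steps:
j = 36 (j = 48 - 6*2 = 48 - 12 = 36)
Q = -3 (Q = -7 + 4 = -3)
D(a) = -7/3 + a*(36 + 2*a*(5 + a))/3 (D(a) = -7/3 + (a*(36 + (a + a)*(a + 5)))/3 = -7/3 + (a*(36 + (2*a)*(5 + a)))/3 = -7/3 + (a*(36 + 2*a*(5 + a)))/3 = -7/3 + a*(36 + 2*a*(5 + a))/3)
((246 - 1*(-132)) + c(D(Q)))² = ((246 - 1*(-132)) + (-7/3 + 12*(-3) + (⅔)*(-3)³ + (10/3)*(-3)²)²)² = ((246 + 132) + (-7/3 - 36 + (⅔)*(-27) + (10/3)*9)²)² = (378 + (-7/3 - 36 - 18 + 30)²)² = (378 + (-79/3)²)² = (378 + 6241/9)² = (9643/9)² = 92987449/81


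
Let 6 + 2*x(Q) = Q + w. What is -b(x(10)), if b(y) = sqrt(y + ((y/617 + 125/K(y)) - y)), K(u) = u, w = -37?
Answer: -I*sqrt(12607083258)/40722 ≈ -2.7573*I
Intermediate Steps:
x(Q) = -43/2 + Q/2 (x(Q) = -3 + (Q - 37)/2 = -3 + (-37 + Q)/2 = -3 + (-37/2 + Q/2) = -43/2 + Q/2)
b(y) = sqrt(125/y + y/617) (b(y) = sqrt(y + ((y/617 + 125/y) - y)) = sqrt(y + ((125/y + y/617) - y)) = sqrt(y + (125/y - 616*y/617)) = sqrt(125/y + y/617))
-b(x(10)) = -sqrt(617*(-43/2 + (1/2)*10) + 47586125/(-43/2 + (1/2)*10))/617 = -sqrt(617*(-43/2 + 5) + 47586125/(-43/2 + 5))/617 = -sqrt(617*(-33/2) + 47586125/(-33/2))/617 = -sqrt(-20361/2 + 47586125*(-2/33))/617 = -sqrt(-20361/2 - 95172250/33)/617 = -sqrt(-191016413/66)/617 = -I*sqrt(12607083258)/66/617 = -I*sqrt(12607083258)/40722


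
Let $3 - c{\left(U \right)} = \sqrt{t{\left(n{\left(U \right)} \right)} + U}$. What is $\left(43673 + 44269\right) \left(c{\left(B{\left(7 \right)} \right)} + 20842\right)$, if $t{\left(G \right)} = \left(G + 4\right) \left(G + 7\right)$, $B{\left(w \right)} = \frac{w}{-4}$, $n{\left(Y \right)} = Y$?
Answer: $1833150990 - \frac{43971 \sqrt{161}}{2} \approx 1.8329 \cdot 10^{9}$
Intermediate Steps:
$B{\left(w \right)} = - \frac{w}{4}$ ($B{\left(w \right)} = w \left(- \frac{1}{4}\right) = - \frac{w}{4}$)
$t{\left(G \right)} = \left(4 + G\right) \left(7 + G\right)$
$c{\left(U \right)} = 3 - \sqrt{28 + U^{2} + 12 U}$ ($c{\left(U \right)} = 3 - \sqrt{\left(28 + U^{2} + 11 U\right) + U} = 3 - \sqrt{28 + U^{2} + 12 U}$)
$\left(43673 + 44269\right) \left(c{\left(B{\left(7 \right)} \right)} + 20842\right) = \left(43673 + 44269\right) \left(\left(3 - \sqrt{28 + \left(\left(- \frac{1}{4}\right) 7\right)^{2} + 12 \left(\left(- \frac{1}{4}\right) 7\right)}\right) + 20842\right) = 87942 \left(\left(3 - \sqrt{28 + \left(- \frac{7}{4}\right)^{2} + 12 \left(- \frac{7}{4}\right)}\right) + 20842\right) = 87942 \left(\left(3 - \sqrt{28 + \frac{49}{16} - 21}\right) + 20842\right) = 87942 \left(\left(3 - \sqrt{\frac{161}{16}}\right) + 20842\right) = 87942 \left(\left(3 - \frac{\sqrt{161}}{4}\right) + 20842\right) = 87942 \left(20845 - \frac{\sqrt{161}}{4}\right) = 1833150990 - \frac{43971 \sqrt{161}}{2}$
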